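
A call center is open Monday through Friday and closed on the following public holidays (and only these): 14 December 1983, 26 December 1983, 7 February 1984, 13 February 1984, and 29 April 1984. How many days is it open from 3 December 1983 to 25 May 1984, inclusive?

3 December 1983 is a Saturday.
The range spans 175 days (inclusive of both endpoints).
175 = 7 × 25, so the span is exactly 25 full weeks.
Each full week contributes 5 weekdays (Mon–Fri): 25 × 5 = 125.
Holidays: 14 December 1983 (Wed); 26 December 1983 (Mon); 7 February 1984 (Tue); 13 February 1984 (Mon); 29 April 1984 (Sun).
4 of the 5 holidays fall on weekdays; the rest are weekends and were already excluded.
Business days: 125 − 4 = 121.

121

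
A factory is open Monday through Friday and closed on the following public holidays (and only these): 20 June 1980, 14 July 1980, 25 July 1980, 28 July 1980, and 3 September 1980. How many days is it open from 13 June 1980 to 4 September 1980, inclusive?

55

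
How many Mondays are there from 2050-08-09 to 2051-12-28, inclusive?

72

2050-08-09 is a Tuesday.
From 2050-08-09 to 2051-12-28 is 507 days inclusive.
507 = 7 × 72 + 3, so there are 72 full weeks plus 3 extra days.
Each full week contributes one Monday: 72 so far.
The 3 extra days are Tue, Wed, Thu — none qualify.
Total: 72 + 0 = 72.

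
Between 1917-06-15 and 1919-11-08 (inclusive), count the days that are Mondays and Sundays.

250

1917-06-15 is a Friday.
The range spans 877 days (inclusive of both endpoints).
877 = 7 × 125 + 2, so there are 125 full weeks plus 2 extra days.
Each full week contributes 2 days from the set (Mon, Sun): 125 × 2 = 250.
The 2 extra days are Friday, Saturday — none qualify.
Total: 250 + 0 = 250.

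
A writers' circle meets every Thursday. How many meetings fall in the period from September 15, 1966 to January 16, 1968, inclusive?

70

September 15, 1966 is a Thursday.
The range spans 489 days (inclusive of both endpoints).
489 = 7 × 69 + 6, so there are 69 full weeks plus 6 extra days.
Each full week contributes one Thursday: 69 so far.
The 6 extra days are Thursday, Friday, Saturday, Sunday, Monday, Tuesday — 1 of them qualifies.
Total: 69 + 1 = 70.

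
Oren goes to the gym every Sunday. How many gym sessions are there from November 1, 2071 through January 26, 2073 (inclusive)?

November 1, 2071 is a Sunday.
The range spans 453 days (inclusive of both endpoints).
453 = 7 × 64 + 5, so there are 64 full weeks plus 5 extra days.
Each full week contributes one Sunday: 64 so far.
The 5 extra days are Sun, Mon, Tue, Wed, Thu — 1 of them qualifies.
Total: 64 + 1 = 65.

65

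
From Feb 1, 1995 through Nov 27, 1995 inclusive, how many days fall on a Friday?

43

Feb 1, 1995 is a Wednesday.
The range spans 300 days (inclusive of both endpoints).
300 = 7 × 42 + 6, so there are 42 full weeks plus 6 extra days.
Each full week contributes one Friday: 42 so far.
The 6 extra days are Wednesday, Thursday, Friday, Saturday, Sunday, Monday — 1 of them qualifies.
Total: 42 + 1 = 43.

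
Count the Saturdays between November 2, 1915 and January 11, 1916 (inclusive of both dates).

10

November 2, 1915 is a Tuesday.
That's 71 days from start to end, counting both.
71 = 7 × 10 + 1, so there are 10 full weeks plus 1 extra day.
Each full week contributes one Saturday: 10 so far.
The 1 extra day is Tuesday — none qualify.
Total: 10 + 0 = 10.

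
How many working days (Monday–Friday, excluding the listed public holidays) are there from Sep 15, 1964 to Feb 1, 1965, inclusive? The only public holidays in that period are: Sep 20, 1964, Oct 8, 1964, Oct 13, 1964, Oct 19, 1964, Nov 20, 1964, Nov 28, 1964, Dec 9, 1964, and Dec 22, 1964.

94

Sep 15, 1964 is a Tuesday.
The range spans 140 days (inclusive of both endpoints).
140 = 7 × 20, so the span is exactly 20 full weeks.
Each full week contributes 5 weekdays (Mon–Fri): 20 × 5 = 100.
Holidays: Sep 20, 1964 (Sun); Oct 8, 1964 (Thu); Oct 13, 1964 (Tue); Oct 19, 1964 (Mon); Nov 20, 1964 (Fri); Nov 28, 1964 (Sat); Dec 9, 1964 (Wed); Dec 22, 1964 (Tue).
6 of the 8 holidays fall on weekdays; the rest are weekends and were already excluded.
Business days: 100 − 6 = 94.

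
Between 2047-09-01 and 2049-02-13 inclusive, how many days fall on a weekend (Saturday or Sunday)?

2047-09-01 is a Sunday.
That's 532 days from start to end, counting both.
532 = 7 × 76, so the span is exactly 76 full weeks.
Each full week contributes 2 weekend days (Sat, Sun): 76 × 2 = 152.

152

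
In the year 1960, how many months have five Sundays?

4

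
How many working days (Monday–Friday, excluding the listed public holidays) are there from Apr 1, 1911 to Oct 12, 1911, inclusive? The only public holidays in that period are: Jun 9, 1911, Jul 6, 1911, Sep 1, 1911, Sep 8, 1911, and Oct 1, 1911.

135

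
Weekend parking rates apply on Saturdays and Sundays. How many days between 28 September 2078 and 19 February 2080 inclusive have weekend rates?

146

28 September 2078 is a Wednesday.
The range spans 510 days (inclusive of both endpoints).
510 = 7 × 72 + 6, so there are 72 full weeks plus 6 extra days.
Each full week contributes 2 weekend days (Sat, Sun): 72 × 2 = 144.
The 6 extra days are Wed, Thu, Fri, Sat, Sun, Mon — 2 of them qualify.
Total: 144 + 2 = 146.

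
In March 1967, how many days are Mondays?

1 March 1967 is a Wednesday.
That's 31 days from start to end, counting both.
31 = 7 × 4 + 3, so there are 4 full weeks plus 3 extra days.
Each full week contributes one Monday: 4 so far.
The 3 extra days are Wed, Thu, Fri — none qualify.
Total: 4 + 0 = 4.

4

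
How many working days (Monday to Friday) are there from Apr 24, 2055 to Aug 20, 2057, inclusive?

606 weekdays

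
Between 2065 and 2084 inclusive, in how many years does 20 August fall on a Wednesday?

Day of week of August 20 in each year:
2065: Thu, 2066: Fri, 2067: Sat, 2068: Mon, 2069: Tue, 2070: Wed ✓, 2071: Thu, 2072: Sat, 2073: Sun, 2074: Mon, 2075: Tue, 2076: Thu, 2077: Fri, 2078: Sat, 2079: Sun, 2080: Tue, 2081: Wed ✓, 2082: Thu, 2083: Fri, 2084: Sun
Wednesdays: 2070, 2081.

2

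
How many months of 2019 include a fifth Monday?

A month has five Mondays exactly when Monday falls within its first (length − 28) days.
Jan: 31 days, starts Tue → 5 of Tue, Wed, Thu
Feb: 28 days, starts Fri → 5 of (none)
Mar: 31 days, starts Fri → 5 of Fri, Sat, Sun
Apr: 30 days, starts Mon → 5 of Mon, Tue ✓
May: 31 days, starts Wed → 5 of Wed, Thu, Fri
Jun: 30 days, starts Sat → 5 of Sat, Sun
Jul: 31 days, starts Mon → 5 of Mon, Tue, Wed ✓
Aug: 31 days, starts Thu → 5 of Thu, Fri, Sat
Sep: 30 days, starts Sun → 5 of Sun, Mon ✓
Oct: 31 days, starts Tue → 5 of Tue, Wed, Thu
Nov: 30 days, starts Fri → 5 of Fri, Sat
Dec: 31 days, starts Sun → 5 of Sun, Mon, Tue ✓
Months with five Mondays: Apr, Jul, Sep, Dec.

4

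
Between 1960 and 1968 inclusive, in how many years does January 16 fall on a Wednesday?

Day of week of January 16 in each year:
1960: Sat, 1961: Mon, 1962: Tue, 1963: Wed ✓, 1964: Thu, 1965: Sat, 1966: Sun, 1967: Mon, 1968: Tue
Wednesdays: 1963.

1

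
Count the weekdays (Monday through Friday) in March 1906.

1 March 1906 is a Thursday.
That's 31 days from start to end, counting both.
31 = 7 × 4 + 3, so there are 4 full weeks plus 3 extra days.
Each full week contributes 5 weekdays (Mon–Fri): 4 × 5 = 20.
The 3 extra days are Thursday, Friday, Saturday — 2 of them qualify.
Total: 20 + 2 = 22.

22 weekdays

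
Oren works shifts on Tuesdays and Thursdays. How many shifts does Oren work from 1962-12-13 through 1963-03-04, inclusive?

23

1962-12-13 is a Thursday.
That's 82 days from start to end, counting both.
82 = 7 × 11 + 5, so there are 11 full weeks plus 5 extra days.
Each full week contributes 2 days from the set (Tue, Thu): 11 × 2 = 22.
The 5 extra days are Thursday, Friday, Saturday, Sunday, Monday — 1 of them qualifies.
Total: 22 + 1 = 23.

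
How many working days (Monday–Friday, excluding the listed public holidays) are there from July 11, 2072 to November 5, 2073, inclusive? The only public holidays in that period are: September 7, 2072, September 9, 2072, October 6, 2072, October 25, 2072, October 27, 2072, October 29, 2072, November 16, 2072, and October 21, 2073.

339

July 11, 2072 is a Monday.
From July 11, 2072 to November 5, 2073 is 483 days inclusive.
483 = 7 × 69, so the span is exactly 69 full weeks.
Each full week contributes 5 weekdays (Mon–Fri): 69 × 5 = 345.
Holidays: September 7, 2072 (Wed); September 9, 2072 (Fri); October 6, 2072 (Thu); October 25, 2072 (Tue); October 27, 2072 (Thu); October 29, 2072 (Sat); November 16, 2072 (Wed); October 21, 2073 (Sat).
6 of the 8 holidays fall on weekdays; the rest are weekends and were already excluded.
Business days: 345 − 6 = 339.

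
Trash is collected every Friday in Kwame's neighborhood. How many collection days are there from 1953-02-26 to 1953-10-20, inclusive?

1953-02-26 is a Thursday.
That's 237 days from start to end, counting both.
237 = 7 × 33 + 6, so there are 33 full weeks plus 6 extra days.
Each full week contributes one Friday: 33 so far.
The 6 extra days are Thu, Fri, Sat, Sun, Mon, Tue — 1 of them qualifies.
Total: 33 + 1 = 34.

34 Fridays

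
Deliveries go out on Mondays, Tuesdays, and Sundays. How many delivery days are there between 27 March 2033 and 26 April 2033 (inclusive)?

27 March 2033 is a Sunday.
The range spans 31 days (inclusive of both endpoints).
31 = 7 × 4 + 3, so there are 4 full weeks plus 3 extra days.
Each full week contributes 3 days from the set (Mon, Tue, Sun): 4 × 3 = 12.
The 3 extra days are Sunday, Monday, Tuesday — 3 of them qualify.
Total: 12 + 3 = 15.

15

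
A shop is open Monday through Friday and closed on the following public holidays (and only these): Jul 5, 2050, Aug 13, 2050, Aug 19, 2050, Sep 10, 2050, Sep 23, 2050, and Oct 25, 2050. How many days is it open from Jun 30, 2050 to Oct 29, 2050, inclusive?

Jun 30, 2050 is a Thursday.
The range spans 122 days (inclusive of both endpoints).
122 = 7 × 17 + 3, so there are 17 full weeks plus 3 extra days.
Each full week contributes 5 weekdays (Mon–Fri): 17 × 5 = 85.
The 3 extra days are Thu, Fri, Sat — 2 of them qualify.
Total: 85 + 2 = 87.
Holidays: Jul 5, 2050 (Tue); Aug 13, 2050 (Sat); Aug 19, 2050 (Fri); Sep 10, 2050 (Sat); Sep 23, 2050 (Fri); Oct 25, 2050 (Tue).
4 of the 6 holidays fall on weekdays; the rest are weekends and were already excluded.
Business days: 87 − 4 = 83.

83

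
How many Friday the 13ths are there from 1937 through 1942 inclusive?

10

Friday-the-13ths by year:
1937: Aug
1938: May
1939: Jan, Oct
1940: Sep, Dec
1941: Jun
1942: Feb, Mar, Nov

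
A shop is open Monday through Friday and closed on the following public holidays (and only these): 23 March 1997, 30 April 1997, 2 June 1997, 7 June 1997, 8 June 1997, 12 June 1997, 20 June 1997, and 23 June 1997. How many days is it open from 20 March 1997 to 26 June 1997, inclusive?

66 business days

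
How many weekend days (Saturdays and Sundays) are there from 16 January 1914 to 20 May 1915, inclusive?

140

16 January 1914 is a Friday.
From 16 January 1914 to 20 May 1915 is 490 days inclusive.
490 = 7 × 70, so the span is exactly 70 full weeks.
Each full week contributes 2 weekend days (Sat, Sun): 70 × 2 = 140.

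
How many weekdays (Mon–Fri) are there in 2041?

261 weekdays

January 1, 2041 is a Tuesday.
That's 365 days from start to end, counting both.
365 = 7 × 52 + 1, so there are 52 full weeks plus 1 extra day.
Each full week contributes 5 weekdays (Mon–Fri): 52 × 5 = 260.
The 1 extra day is Tuesday — 1 of them qualifies.
Total: 260 + 1 = 261.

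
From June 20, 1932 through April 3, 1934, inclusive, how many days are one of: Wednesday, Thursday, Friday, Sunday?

June 20, 1932 is a Monday.
The range spans 653 days (inclusive of both endpoints).
653 = 7 × 93 + 2, so there are 93 full weeks plus 2 extra days.
Each full week contributes 4 days from the set (Wed, Thu, Fri, Sun): 93 × 4 = 372.
The 2 extra days are Mon, Tue — none qualify.
Total: 372 + 0 = 372.

372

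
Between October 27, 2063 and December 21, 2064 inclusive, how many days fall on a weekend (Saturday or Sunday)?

October 27, 2063 is a Saturday.
From October 27, 2063 to December 21, 2064 is 422 days inclusive.
422 = 7 × 60 + 2, so there are 60 full weeks plus 2 extra days.
Each full week contributes 2 weekend days (Sat, Sun): 60 × 2 = 120.
The 2 extra days are Sat, Sun — 2 of them qualify.
Total: 120 + 2 = 122.

122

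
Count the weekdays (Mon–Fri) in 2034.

Jan 1, 2034 is a Sunday.
The range spans 365 days (inclusive of both endpoints).
365 = 7 × 52 + 1, so there are 52 full weeks plus 1 extra day.
Each full week contributes 5 weekdays (Mon–Fri): 52 × 5 = 260.
The 1 extra day is Sun — none qualify.
Total: 260 + 0 = 260.

260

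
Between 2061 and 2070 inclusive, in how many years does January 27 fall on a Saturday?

1

Day of week of January 27 in each year:
2061: Thu, 2062: Fri, 2063: Sat ✓, 2064: Sun, 2065: Tue, 2066: Wed, 2067: Thu, 2068: Fri, 2069: Sun, 2070: Mon
Saturdays: 2063.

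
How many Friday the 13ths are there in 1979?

2

The 13th falls on a Friday when the month's 13th has weekday Fri.
Jan 13 is Sat; Feb 13 is Tue; Mar 13 is Tue; Apr 13 is Fri ✓; May 13 is Sun; Jun 13 is Wed; Jul 13 is Fri ✓; Aug 13 is Mon; Sep 13 is Thu; Oct 13 is Sat; Nov 13 is Tue; Dec 13 is Thu.
Friday the 13ths: Apr, Jul.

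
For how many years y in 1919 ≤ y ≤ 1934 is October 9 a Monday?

Day of week of October 9 in each year:
1919: Thu, 1920: Sat, 1921: Sun, 1922: Mon ✓, 1923: Tue, 1924: Thu, 1925: Fri, 1926: Sat, 1927: Sun, 1928: Tue, 1929: Wed, 1930: Thu, 1931: Fri, 1932: Sun, 1933: Mon ✓, 1934: Tue
Mondays: 1922, 1933.

2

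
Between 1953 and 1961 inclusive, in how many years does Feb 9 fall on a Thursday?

2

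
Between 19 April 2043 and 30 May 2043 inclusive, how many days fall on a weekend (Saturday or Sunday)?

19 April 2043 is a Sunday.
From 19 April 2043 to 30 May 2043 is 42 days inclusive.
42 = 7 × 6, so the span is exactly 6 full weeks.
Each full week contributes 2 weekend days (Sat, Sun): 6 × 2 = 12.

12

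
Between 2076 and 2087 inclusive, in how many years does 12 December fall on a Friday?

2

Day of week of December 12 in each year:
2076: Sat, 2077: Sun, 2078: Mon, 2079: Tue, 2080: Thu, 2081: Fri ✓, 2082: Sat, 2083: Sun, 2084: Tue, 2085: Wed, 2086: Thu, 2087: Fri ✓
Fridays: 2081, 2087.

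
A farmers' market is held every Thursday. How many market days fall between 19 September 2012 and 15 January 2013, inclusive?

17

19 September 2012 is a Wednesday.
From 19 September 2012 to 15 January 2013 is 119 days inclusive.
119 = 7 × 17, so the span is exactly 17 full weeks.
Each full week contributes one Thursday: 17 so far.
Total: 17.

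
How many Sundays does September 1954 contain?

September 1, 1954 is a Wednesday.
From September 1, 1954 to September 30, 1954 is 30 days inclusive.
30 = 7 × 4 + 2, so there are 4 full weeks plus 2 extra days.
Each full week contributes one Sunday: 4 so far.
The 2 extra days are Wed, Thu — none qualify.
Total: 4 + 0 = 4.

4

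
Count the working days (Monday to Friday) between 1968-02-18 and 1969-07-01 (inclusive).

1968-02-18 is a Sunday.
The range spans 500 days (inclusive of both endpoints).
500 = 7 × 71 + 3, so there are 71 full weeks plus 3 extra days.
Each full week contributes 5 weekdays (Mon–Fri): 71 × 5 = 355.
The 3 extra days are Sun, Mon, Tue — 2 of them qualify.
Total: 355 + 2 = 357.

357 weekdays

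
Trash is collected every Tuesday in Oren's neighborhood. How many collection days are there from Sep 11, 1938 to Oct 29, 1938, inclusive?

7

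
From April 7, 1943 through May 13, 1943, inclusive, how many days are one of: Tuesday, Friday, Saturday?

April 7, 1943 is a Wednesday.
That's 37 days from start to end, counting both.
37 = 7 × 5 + 2, so there are 5 full weeks plus 2 extra days.
Each full week contributes 3 days from the set (Tue, Fri, Sat): 5 × 3 = 15.
The 2 extra days are Wednesday, Thursday — none qualify.
Total: 15 + 0 = 15.

15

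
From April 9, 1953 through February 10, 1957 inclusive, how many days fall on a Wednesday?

April 9, 1953 is a Thursday.
That's 1404 days from start to end, counting both.
1404 = 7 × 200 + 4, so there are 200 full weeks plus 4 extra days.
Each full week contributes one Wednesday: 200 so far.
The 4 extra days are Thursday, Friday, Saturday, Sunday — none qualify.
Total: 200 + 0 = 200.

200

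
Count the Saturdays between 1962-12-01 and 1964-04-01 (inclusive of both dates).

70

1962-12-01 is a Saturday.
From 1962-12-01 to 1964-04-01 is 488 days inclusive.
488 = 7 × 69 + 5, so there are 69 full weeks plus 5 extra days.
Each full week contributes one Saturday: 69 so far.
The 5 extra days are Sat, Sun, Mon, Tue, Wed — 1 of them qualifies.
Total: 69 + 1 = 70.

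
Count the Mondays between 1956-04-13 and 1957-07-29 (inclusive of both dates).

68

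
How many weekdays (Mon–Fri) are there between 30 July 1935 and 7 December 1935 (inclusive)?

94 weekdays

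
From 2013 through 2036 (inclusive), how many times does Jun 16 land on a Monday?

Day of week of June 16 in each year:
2013: Sun, 2014: Mon ✓, 2015: Tue, 2016: Thu, 2017: Fri, 2018: Sat, 2019: Sun, 2020: Tue, 2021: Wed, 2022: Thu, 2023: Fri, 2024: Sun, 2025: Mon ✓, 2026: Tue, 2027: Wed, 2028: Fri, 2029: Sat, 2030: Sun, 2031: Mon ✓, 2032: Wed, 2033: Thu, 2034: Fri, 2035: Sat, 2036: Mon ✓
Mondays: 2014, 2025, 2031, 2036.

4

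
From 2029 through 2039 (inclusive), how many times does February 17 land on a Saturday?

Day of week of February 17 in each year:
2029: Sat ✓, 2030: Sun, 2031: Mon, 2032: Tue, 2033: Thu, 2034: Fri, 2035: Sat ✓, 2036: Sun, 2037: Tue, 2038: Wed, 2039: Thu
Saturdays: 2029, 2035.

2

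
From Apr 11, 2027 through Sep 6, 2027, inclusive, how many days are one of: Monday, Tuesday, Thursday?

64

Apr 11, 2027 is a Sunday.
The range spans 149 days (inclusive of both endpoints).
149 = 7 × 21 + 2, so there are 21 full weeks plus 2 extra days.
Each full week contributes 3 days from the set (Mon, Tue, Thu): 21 × 3 = 63.
The 2 extra days are Sunday, Monday — 1 of them qualifies.
Total: 63 + 1 = 64.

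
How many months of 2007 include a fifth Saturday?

A month has five Saturdays exactly when Saturday falls within its first (length − 28) days.
Jan: 31 days, starts Mon → 5 of Mon, Tue, Wed
Feb: 28 days, starts Thu → 5 of (none)
Mar: 31 days, starts Thu → 5 of Thu, Fri, Sat ✓
Apr: 30 days, starts Sun → 5 of Sun, Mon
May: 31 days, starts Tue → 5 of Tue, Wed, Thu
Jun: 30 days, starts Fri → 5 of Fri, Sat ✓
Jul: 31 days, starts Sun → 5 of Sun, Mon, Tue
Aug: 31 days, starts Wed → 5 of Wed, Thu, Fri
Sep: 30 days, starts Sat → 5 of Sat, Sun ✓
Oct: 31 days, starts Mon → 5 of Mon, Tue, Wed
Nov: 30 days, starts Thu → 5 of Thu, Fri
Dec: 31 days, starts Sat → 5 of Sat, Sun, Mon ✓
Months with five Saturdays: Mar, Jun, Sep, Dec.

4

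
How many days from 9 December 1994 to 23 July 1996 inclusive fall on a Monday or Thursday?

9 December 1994 is a Friday.
From 9 December 1994 to 23 July 1996 is 593 days inclusive.
593 = 7 × 84 + 5, so there are 84 full weeks plus 5 extra days.
Each full week contributes 2 days from the set (Mon, Thu): 84 × 2 = 168.
The 5 extra days are Fri, Sat, Sun, Mon, Tue — 1 of them qualifies.
Total: 168 + 1 = 169.

169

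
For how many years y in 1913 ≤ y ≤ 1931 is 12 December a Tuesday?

Day of week of December 12 in each year:
1913: Fri, 1914: Sat, 1915: Sun, 1916: Tue ✓, 1917: Wed, 1918: Thu, 1919: Fri, 1920: Sun, 1921: Mon, 1922: Tue ✓, 1923: Wed, 1924: Fri, 1925: Sat, 1926: Sun, 1927: Mon, 1928: Wed, 1929: Thu, 1930: Fri, 1931: Sat
Tuesdays: 1916, 1922.

2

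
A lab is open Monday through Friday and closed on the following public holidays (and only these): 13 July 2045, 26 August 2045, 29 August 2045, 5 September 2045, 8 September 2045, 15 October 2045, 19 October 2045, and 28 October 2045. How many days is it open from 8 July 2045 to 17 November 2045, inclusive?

8 July 2045 is a Saturday.
From 8 July 2045 to 17 November 2045 is 133 days inclusive.
133 = 7 × 19, so the span is exactly 19 full weeks.
Each full week contributes 5 weekdays (Mon–Fri): 19 × 5 = 95.
Holidays: 13 July 2045 (Thu); 26 August 2045 (Sat); 29 August 2045 (Tue); 5 September 2045 (Tue); 8 September 2045 (Fri); 15 October 2045 (Sun); 19 October 2045 (Thu); 28 October 2045 (Sat).
5 of the 8 holidays fall on weekdays; the rest are weekends and were already excluded.
Business days: 95 − 5 = 90.

90 working days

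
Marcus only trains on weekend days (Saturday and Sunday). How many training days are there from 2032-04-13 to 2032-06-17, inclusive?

18

2032-04-13 is a Tuesday.
The range spans 66 days (inclusive of both endpoints).
66 = 7 × 9 + 3, so there are 9 full weeks plus 3 extra days.
Each full week contributes 2 weekend days (Sat, Sun): 9 × 2 = 18.
The 3 extra days are Tue, Wed, Thu — none qualify.
Total: 18 + 0 = 18.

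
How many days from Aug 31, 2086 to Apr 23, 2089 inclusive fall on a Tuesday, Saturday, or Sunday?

Aug 31, 2086 is a Saturday.
That's 967 days from start to end, counting both.
967 = 7 × 138 + 1, so there are 138 full weeks plus 1 extra day.
Each full week contributes 3 days from the set (Tue, Sat, Sun): 138 × 3 = 414.
The 1 extra day is Saturday — 1 of them qualifies.
Total: 414 + 1 = 415.

415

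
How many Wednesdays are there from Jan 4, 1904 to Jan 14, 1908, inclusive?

Jan 4, 1904 is a Monday.
That's 1472 days from start to end, counting both.
1472 = 7 × 210 + 2, so there are 210 full weeks plus 2 extra days.
Each full week contributes one Wednesday: 210 so far.
The 2 extra days are Monday, Tuesday — none qualify.
Total: 210 + 0 = 210.

210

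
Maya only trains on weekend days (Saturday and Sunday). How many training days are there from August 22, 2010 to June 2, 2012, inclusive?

August 22, 2010 is a Sunday.
The range spans 651 days (inclusive of both endpoints).
651 = 7 × 93, so the span is exactly 93 full weeks.
Each full week contributes 2 weekend days (Sat, Sun): 93 × 2 = 186.
Total: 186.

186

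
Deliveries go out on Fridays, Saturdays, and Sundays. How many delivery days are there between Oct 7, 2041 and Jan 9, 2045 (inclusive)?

510

Oct 7, 2041 is a Monday.
That's 1191 days from start to end, counting both.
1191 = 7 × 170 + 1, so there are 170 full weeks plus 1 extra day.
Each full week contributes 3 days from the set (Fri, Sat, Sun): 170 × 3 = 510.
The 1 extra day is Mon — none qualify.
Total: 510 + 0 = 510.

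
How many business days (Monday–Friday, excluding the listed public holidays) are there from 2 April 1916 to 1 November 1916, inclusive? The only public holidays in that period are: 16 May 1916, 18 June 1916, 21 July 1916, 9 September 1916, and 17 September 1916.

2 April 1916 is a Sunday.
That's 214 days from start to end, counting both.
214 = 7 × 30 + 4, so there are 30 full weeks plus 4 extra days.
Each full week contributes 5 weekdays (Mon–Fri): 30 × 5 = 150.
The 4 extra days are Sun, Mon, Tue, Wed — 3 of them qualify.
Total: 150 + 3 = 153.
Holidays: 16 May 1916 (Tue); 18 June 1916 (Sun); 21 July 1916 (Fri); 9 September 1916 (Sat); 17 September 1916 (Sun).
2 of the 5 holidays fall on weekdays; the rest are weekends and were already excluded.
Business days: 153 − 2 = 151.

151 business days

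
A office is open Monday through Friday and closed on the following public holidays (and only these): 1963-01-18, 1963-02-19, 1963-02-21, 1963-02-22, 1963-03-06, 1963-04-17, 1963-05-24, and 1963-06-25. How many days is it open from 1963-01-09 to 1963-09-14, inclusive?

1963-01-09 is a Wednesday.
From 1963-01-09 to 1963-09-14 is 249 days inclusive.
249 = 7 × 35 + 4, so there are 35 full weeks plus 4 extra days.
Each full week contributes 5 weekdays (Mon–Fri): 35 × 5 = 175.
The 4 extra days are Wednesday, Thursday, Friday, Saturday — 3 of them qualify.
Total: 175 + 3 = 178.
Holidays: 1963-01-18 (Fri); 1963-02-19 (Tue); 1963-02-21 (Thu); 1963-02-22 (Fri); 1963-03-06 (Wed); 1963-04-17 (Wed); 1963-05-24 (Fri); 1963-06-25 (Tue).
All 8 holidays fall on weekdays, so subtract 8.
Business days: 178 − 8 = 170.

170 business days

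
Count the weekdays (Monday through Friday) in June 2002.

20 weekdays

1 June 2002 is a Saturday.
That's 30 days from start to end, counting both.
30 = 7 × 4 + 2, so there are 4 full weeks plus 2 extra days.
Each full week contributes 5 weekdays (Mon–Fri): 4 × 5 = 20.
The 2 extra days are Sat, Sun — none qualify.
Total: 20 + 0 = 20.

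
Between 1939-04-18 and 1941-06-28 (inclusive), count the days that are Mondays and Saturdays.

229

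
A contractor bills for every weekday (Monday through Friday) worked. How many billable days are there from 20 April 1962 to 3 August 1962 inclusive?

20 April 1962 is a Friday.
From 20 April 1962 to 3 August 1962 is 106 days inclusive.
106 = 7 × 15 + 1, so there are 15 full weeks plus 1 extra day.
Each full week contributes 5 weekdays (Mon–Fri): 15 × 5 = 75.
The 1 extra day is Fri — 1 of them qualifies.
Total: 75 + 1 = 76.

76 weekdays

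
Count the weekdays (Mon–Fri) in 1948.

262 weekdays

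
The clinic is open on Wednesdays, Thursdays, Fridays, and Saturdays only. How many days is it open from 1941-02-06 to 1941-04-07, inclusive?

35

1941-02-06 is a Thursday.
That's 61 days from start to end, counting both.
61 = 7 × 8 + 5, so there are 8 full weeks plus 5 extra days.
Each full week contributes 4 days from the set (Wed, Thu, Fri, Sat): 8 × 4 = 32.
The 5 extra days are Thursday, Friday, Saturday, Sunday, Monday — 3 of them qualify.
Total: 32 + 3 = 35.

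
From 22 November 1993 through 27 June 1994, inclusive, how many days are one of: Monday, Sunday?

63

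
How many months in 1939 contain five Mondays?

A month has five Mondays exactly when Monday falls within its first (length − 28) days.
Jan: 31 days, starts Sun → 5 of Sun, Mon, Tue ✓
Feb: 28 days, starts Wed → 5 of (none)
Mar: 31 days, starts Wed → 5 of Wed, Thu, Fri
Apr: 30 days, starts Sat → 5 of Sat, Sun
May: 31 days, starts Mon → 5 of Mon, Tue, Wed ✓
Jun: 30 days, starts Thu → 5 of Thu, Fri
Jul: 31 days, starts Sat → 5 of Sat, Sun, Mon ✓
Aug: 31 days, starts Tue → 5 of Tue, Wed, Thu
Sep: 30 days, starts Fri → 5 of Fri, Sat
Oct: 31 days, starts Sun → 5 of Sun, Mon, Tue ✓
Nov: 30 days, starts Wed → 5 of Wed, Thu
Dec: 31 days, starts Fri → 5 of Fri, Sat, Sun
Months with five Mondays: Jan, May, Jul, Oct.

4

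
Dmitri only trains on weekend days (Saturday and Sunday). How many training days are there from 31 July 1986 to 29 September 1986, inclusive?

31 July 1986 is a Thursday.
That's 61 days from start to end, counting both.
61 = 7 × 8 + 5, so there are 8 full weeks plus 5 extra days.
Each full week contributes 2 weekend days (Sat, Sun): 8 × 2 = 16.
The 5 extra days are Thursday, Friday, Saturday, Sunday, Monday — 2 of them qualify.
Total: 16 + 2 = 18.

18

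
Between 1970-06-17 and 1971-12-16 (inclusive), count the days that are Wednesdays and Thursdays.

158

1970-06-17 is a Wednesday.
That's 548 days from start to end, counting both.
548 = 7 × 78 + 2, so there are 78 full weeks plus 2 extra days.
Each full week contributes 2 days from the set (Wed, Thu): 78 × 2 = 156.
The 2 extra days are Wednesday, Thursday — 2 of them qualify.
Total: 156 + 2 = 158.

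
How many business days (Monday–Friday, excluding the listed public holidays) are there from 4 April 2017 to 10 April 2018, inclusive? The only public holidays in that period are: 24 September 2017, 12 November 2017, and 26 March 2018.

265 business days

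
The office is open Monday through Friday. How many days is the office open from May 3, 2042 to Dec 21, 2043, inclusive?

426 weekdays

May 3, 2042 is a Saturday.
From May 3, 2042 to Dec 21, 2043 is 598 days inclusive.
598 = 7 × 85 + 3, so there are 85 full weeks plus 3 extra days.
Each full week contributes 5 weekdays (Mon–Fri): 85 × 5 = 425.
The 3 extra days are Saturday, Sunday, Monday — 1 of them qualifies.
Total: 425 + 1 = 426.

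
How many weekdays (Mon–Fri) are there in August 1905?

23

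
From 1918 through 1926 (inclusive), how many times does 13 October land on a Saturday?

1

Day of week of October 13 in each year:
1918: Sun, 1919: Mon, 1920: Wed, 1921: Thu, 1922: Fri, 1923: Sat ✓, 1924: Mon, 1925: Tue, 1926: Wed
Saturdays: 1923.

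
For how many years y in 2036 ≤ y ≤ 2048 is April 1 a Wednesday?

Day of week of April 1 in each year:
2036: Tue, 2037: Wed ✓, 2038: Thu, 2039: Fri, 2040: Sun, 2041: Mon, 2042: Tue, 2043: Wed ✓, 2044: Fri, 2045: Sat, 2046: Sun, 2047: Mon, 2048: Wed ✓
Wednesdays: 2037, 2043, 2048.

3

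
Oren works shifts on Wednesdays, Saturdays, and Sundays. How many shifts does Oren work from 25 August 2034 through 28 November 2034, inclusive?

41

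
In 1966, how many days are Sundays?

52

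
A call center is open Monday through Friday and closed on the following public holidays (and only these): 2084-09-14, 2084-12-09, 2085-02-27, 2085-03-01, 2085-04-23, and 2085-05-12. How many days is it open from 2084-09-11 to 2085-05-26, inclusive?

2084-09-11 is a Monday.
That's 258 days from start to end, counting both.
258 = 7 × 36 + 6, so there are 36 full weeks plus 6 extra days.
Each full week contributes 5 weekdays (Mon–Fri): 36 × 5 = 180.
The 6 extra days are Mon, Tue, Wed, Thu, Fri, Sat — 5 of them qualify.
Total: 180 + 5 = 185.
Holidays: 2084-09-14 (Thu); 2084-12-09 (Sat); 2085-02-27 (Tue); 2085-03-01 (Thu); 2085-04-23 (Mon); 2085-05-12 (Sat).
4 of the 6 holidays fall on weekdays; the rest are weekends and were already excluded.
Business days: 185 − 4 = 181.

181 business days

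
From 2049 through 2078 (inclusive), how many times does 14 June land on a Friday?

Day of week of June 14 in each year:
2049: Mon, 2050: Tue, 2051: Wed, 2052: Fri ✓, 2053: Sat, 2054: Sun, 2055: Mon, 2056: Wed, 2057: Thu, 2058: Fri ✓, 2059: Sat, 2060: Mon, 2061: Tue, 2062: Wed, 2063: Thu, 2064: Sat, 2065: Sun, 2066: Mon, 2067: Tue, 2068: Thu, 2069: Fri ✓, 2070: Sat, 2071: Sun, 2072: Tue, 2073: Wed, 2074: Thu, 2075: Fri ✓, 2076: Sun, 2077: Mon, 2078: Tue
Fridays: 2052, 2058, 2069, 2075.

4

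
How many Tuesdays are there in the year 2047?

January 1, 2047 is a Tuesday.
That's 365 days from start to end, counting both.
365 = 7 × 52 + 1, so there are 52 full weeks plus 1 extra day.
Each full week contributes one Tuesday: 52 so far.
The 1 extra day is Tue — 1 of them qualifies.
Total: 52 + 1 = 53.

53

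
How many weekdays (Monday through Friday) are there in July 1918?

Jul 1, 1918 is a Monday.
That's 31 days from start to end, counting both.
31 = 7 × 4 + 3, so there are 4 full weeks plus 3 extra days.
Each full week contributes 5 weekdays (Mon–Fri): 4 × 5 = 20.
The 3 extra days are Mon, Tue, Wed — 3 of them qualify.
Total: 20 + 3 = 23.

23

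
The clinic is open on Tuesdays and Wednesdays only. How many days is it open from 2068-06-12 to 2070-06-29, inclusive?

2068-06-12 is a Tuesday.
The range spans 748 days (inclusive of both endpoints).
748 = 7 × 106 + 6, so there are 106 full weeks plus 6 extra days.
Each full week contributes 2 days from the set (Tue, Wed): 106 × 2 = 212.
The 6 extra days are Tuesday, Wednesday, Thursday, Friday, Saturday, Sunday — 2 of them qualify.
Total: 212 + 2 = 214.

214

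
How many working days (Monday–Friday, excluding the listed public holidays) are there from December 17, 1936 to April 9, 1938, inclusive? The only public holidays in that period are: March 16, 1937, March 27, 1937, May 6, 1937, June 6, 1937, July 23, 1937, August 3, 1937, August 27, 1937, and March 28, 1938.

December 17, 1936 is a Thursday.
The range spans 479 days (inclusive of both endpoints).
479 = 7 × 68 + 3, so there are 68 full weeks plus 3 extra days.
Each full week contributes 5 weekdays (Mon–Fri): 68 × 5 = 340.
The 3 extra days are Thursday, Friday, Saturday — 2 of them qualify.
Total: 340 + 2 = 342.
Holidays: March 16, 1937 (Tue); March 27, 1937 (Sat); May 6, 1937 (Thu); June 6, 1937 (Sun); July 23, 1937 (Fri); August 3, 1937 (Tue); August 27, 1937 (Fri); March 28, 1938 (Mon).
6 of the 8 holidays fall on weekdays; the rest are weekends and were already excluded.
Business days: 342 − 6 = 336.

336 working days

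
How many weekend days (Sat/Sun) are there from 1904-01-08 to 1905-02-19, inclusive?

118

1904-01-08 is a Friday.
From 1904-01-08 to 1905-02-19 is 409 days inclusive.
409 = 7 × 58 + 3, so there are 58 full weeks plus 3 extra days.
Each full week contributes 2 weekend days (Sat, Sun): 58 × 2 = 116.
The 3 extra days are Fri, Sat, Sun — 2 of them qualify.
Total: 116 + 2 = 118.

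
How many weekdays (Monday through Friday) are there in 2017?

2017-01-01 is a Sunday.
From 2017-01-01 to 2017-12-31 is 365 days inclusive.
365 = 7 × 52 + 1, so there are 52 full weeks plus 1 extra day.
Each full week contributes 5 weekdays (Mon–Fri): 52 × 5 = 260.
The 1 extra day is Sun — none qualify.
Total: 260 + 0 = 260.

260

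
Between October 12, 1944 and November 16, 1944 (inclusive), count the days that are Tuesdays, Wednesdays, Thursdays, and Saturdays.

October 12, 1944 is a Thursday.
That's 36 days from start to end, counting both.
36 = 7 × 5 + 1, so there are 5 full weeks plus 1 extra day.
Each full week contributes 4 days from the set (Tue, Wed, Thu, Sat): 5 × 4 = 20.
The 1 extra day is Thursday — 1 of them qualifies.
Total: 20 + 1 = 21.

21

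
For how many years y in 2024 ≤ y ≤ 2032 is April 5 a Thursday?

Day of week of April 5 in each year:
2024: Fri, 2025: Sat, 2026: Sun, 2027: Mon, 2028: Wed, 2029: Thu ✓, 2030: Fri, 2031: Sat, 2032: Mon
Thursdays: 2029.

1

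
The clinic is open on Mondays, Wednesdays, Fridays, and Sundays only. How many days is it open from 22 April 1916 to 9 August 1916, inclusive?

63

22 April 1916 is a Saturday.
The range spans 110 days (inclusive of both endpoints).
110 = 7 × 15 + 5, so there are 15 full weeks plus 5 extra days.
Each full week contributes 4 days from the set (Mon, Wed, Fri, Sun): 15 × 4 = 60.
The 5 extra days are Saturday, Sunday, Monday, Tuesday, Wednesday — 3 of them qualify.
Total: 60 + 3 = 63.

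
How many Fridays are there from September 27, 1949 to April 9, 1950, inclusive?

September 27, 1949 is a Tuesday.
That's 195 days from start to end, counting both.
195 = 7 × 27 + 6, so there are 27 full weeks plus 6 extra days.
Each full week contributes one Friday: 27 so far.
The 6 extra days are Tue, Wed, Thu, Fri, Sat, Sun — 1 of them qualifies.
Total: 27 + 1 = 28.

28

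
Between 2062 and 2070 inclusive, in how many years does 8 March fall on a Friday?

Day of week of March 8 in each year:
2062: Wed, 2063: Thu, 2064: Sat, 2065: Sun, 2066: Mon, 2067: Tue, 2068: Thu, 2069: Fri ✓, 2070: Sat
Fridays: 2069.

1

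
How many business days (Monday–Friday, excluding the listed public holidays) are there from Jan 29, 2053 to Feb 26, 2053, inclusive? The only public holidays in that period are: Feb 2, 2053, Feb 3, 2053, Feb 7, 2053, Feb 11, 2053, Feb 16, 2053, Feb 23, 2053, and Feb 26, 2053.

17 business days

Jan 29, 2053 is a Wednesday.
That's 29 days from start to end, counting both.
29 = 7 × 4 + 1, so there are 4 full weeks plus 1 extra day.
Each full week contributes 5 weekdays (Mon–Fri): 4 × 5 = 20.
The 1 extra day is Wednesday — 1 of them qualifies.
Total: 20 + 1 = 21.
Holidays: Feb 2, 2053 (Sun); Feb 3, 2053 (Mon); Feb 7, 2053 (Fri); Feb 11, 2053 (Tue); Feb 16, 2053 (Sun); Feb 23, 2053 (Sun); Feb 26, 2053 (Wed).
4 of the 7 holidays fall on weekdays; the rest are weekends and were already excluded.
Business days: 21 − 4 = 17.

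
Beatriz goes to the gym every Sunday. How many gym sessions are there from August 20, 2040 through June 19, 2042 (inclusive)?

95 Sundays

August 20, 2040 is a Monday.
The range spans 669 days (inclusive of both endpoints).
669 = 7 × 95 + 4, so there are 95 full weeks plus 4 extra days.
Each full week contributes one Sunday: 95 so far.
The 4 extra days are Mon, Tue, Wed, Thu — none qualify.
Total: 95 + 0 = 95.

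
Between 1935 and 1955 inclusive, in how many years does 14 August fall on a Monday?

Day of week of August 14 in each year:
1935: Wed, 1936: Fri, 1937: Sat, 1938: Sun, 1939: Mon ✓, 1940: Wed, 1941: Thu, 1942: Fri, 1943: Sat, 1944: Mon ✓, 1945: Tue, 1946: Wed, 1947: Thu, 1948: Sat, 1949: Sun, 1950: Mon ✓, 1951: Tue, 1952: Thu, 1953: Fri, 1954: Sat, 1955: Sun
Mondays: 1939, 1944, 1950.

3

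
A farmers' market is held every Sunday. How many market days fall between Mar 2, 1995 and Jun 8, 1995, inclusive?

14

Mar 2, 1995 is a Thursday.
From Mar 2, 1995 to Jun 8, 1995 is 99 days inclusive.
99 = 7 × 14 + 1, so there are 14 full weeks plus 1 extra day.
Each full week contributes one Sunday: 14 so far.
The 1 extra day is Thursday — none qualify.
Total: 14 + 0 = 14.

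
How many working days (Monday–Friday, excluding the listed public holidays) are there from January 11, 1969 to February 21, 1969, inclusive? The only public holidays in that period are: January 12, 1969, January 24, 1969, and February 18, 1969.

28 working days

January 11, 1969 is a Saturday.
That's 42 days from start to end, counting both.
42 = 7 × 6, so the span is exactly 6 full weeks.
Each full week contributes 5 weekdays (Mon–Fri): 6 × 5 = 30.
Holidays: January 12, 1969 (Sun); January 24, 1969 (Fri); February 18, 1969 (Tue).
2 of the 3 holidays fall on weekdays; the rest are weekends and were already excluded.
Business days: 30 − 2 = 28.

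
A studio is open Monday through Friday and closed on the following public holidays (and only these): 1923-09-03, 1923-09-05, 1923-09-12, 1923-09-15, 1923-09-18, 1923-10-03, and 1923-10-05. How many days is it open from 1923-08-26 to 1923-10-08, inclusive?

1923-08-26 is a Sunday.
That's 44 days from start to end, counting both.
44 = 7 × 6 + 2, so there are 6 full weeks plus 2 extra days.
Each full week contributes 5 weekdays (Mon–Fri): 6 × 5 = 30.
The 2 extra days are Sunday, Monday — 1 of them qualifies.
Total: 30 + 1 = 31.
Holidays: 1923-09-03 (Mon); 1923-09-05 (Wed); 1923-09-12 (Wed); 1923-09-15 (Sat); 1923-09-18 (Tue); 1923-10-03 (Wed); 1923-10-05 (Fri).
6 of the 7 holidays fall on weekdays; the rest are weekends and were already excluded.
Business days: 31 − 6 = 25.

25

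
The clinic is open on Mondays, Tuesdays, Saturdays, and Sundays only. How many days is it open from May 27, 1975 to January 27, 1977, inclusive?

May 27, 1975 is a Tuesday.
The range spans 612 days (inclusive of both endpoints).
612 = 7 × 87 + 3, so there are 87 full weeks plus 3 extra days.
Each full week contributes 4 days from the set (Mon, Tue, Sat, Sun): 87 × 4 = 348.
The 3 extra days are Tuesday, Wednesday, Thursday — 1 of them qualifies.
Total: 348 + 1 = 349.

349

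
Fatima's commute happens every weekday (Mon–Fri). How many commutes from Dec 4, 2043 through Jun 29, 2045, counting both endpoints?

Dec 4, 2043 is a Friday.
That's 574 days from start to end, counting both.
574 = 7 × 82, so the span is exactly 82 full weeks.
Each full week contributes 5 weekdays (Mon–Fri): 82 × 5 = 410.

410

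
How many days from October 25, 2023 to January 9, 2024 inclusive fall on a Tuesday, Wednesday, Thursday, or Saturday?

44

October 25, 2023 is a Wednesday.
That's 77 days from start to end, counting both.
77 = 7 × 11, so the span is exactly 11 full weeks.
Each full week contributes 4 days from the set (Tue, Wed, Thu, Sat): 11 × 4 = 44.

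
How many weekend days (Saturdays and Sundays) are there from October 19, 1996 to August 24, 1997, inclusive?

90

October 19, 1996 is a Saturday.
From October 19, 1996 to August 24, 1997 is 310 days inclusive.
310 = 7 × 44 + 2, so there are 44 full weeks plus 2 extra days.
Each full week contributes 2 weekend days (Sat, Sun): 44 × 2 = 88.
The 2 extra days are Sat, Sun — 2 of them qualify.
Total: 88 + 2 = 90.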